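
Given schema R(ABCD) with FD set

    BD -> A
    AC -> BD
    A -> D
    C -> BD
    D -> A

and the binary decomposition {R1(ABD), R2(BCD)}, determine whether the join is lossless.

Common attributes: R1 ∩ R2 = {BD}.
Closure of {BD}: BD → A applies, adding A. So (BD)⁺ = {ABD}.
This closure contains every attribute of R1, so R1 ∩ R2 → R1. The join is lossless.

Yes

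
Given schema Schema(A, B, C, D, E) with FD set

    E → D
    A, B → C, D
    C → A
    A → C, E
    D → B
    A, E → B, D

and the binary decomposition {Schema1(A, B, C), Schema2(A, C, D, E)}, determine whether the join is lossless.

Common attributes: Schema1 ∩ Schema2 = {A, C}.
Closure of {A, C}: A → C, E applies, adding E; A, E → B, D applies, adding B, D. So (A, C)⁺ = {A, B, C, D, E}.
This closure contains every attribute of Schema1, so Schema1 ∩ Schema2 → Schema1. The join is lossless.

Yes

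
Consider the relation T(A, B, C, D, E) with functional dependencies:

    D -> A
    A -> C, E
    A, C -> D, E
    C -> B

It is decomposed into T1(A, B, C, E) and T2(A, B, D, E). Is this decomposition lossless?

Common attributes: T1 ∩ T2 = {A, B, E}.
Closure of {A, B, E}: A → C, E applies, adding C; A, C → D, E applies, adding D. So (A, B, E)⁺ = {A, B, C, D, E}.
This closure contains every attribute of T1, so T1 ∩ T2 → T1. The join is lossless.

Yes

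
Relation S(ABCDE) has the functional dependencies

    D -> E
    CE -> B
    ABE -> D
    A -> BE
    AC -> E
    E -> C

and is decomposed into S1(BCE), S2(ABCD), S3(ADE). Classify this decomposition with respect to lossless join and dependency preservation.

lossless and dependency-preserving

Lossless test (chase): Rows 2 and 3 agree on D; apply D→E and equate their E entries. Rows 2 and 3 agree on A; apply A→BE and equate their BE entries. Rows 1 and 3 agree on E; apply E→C and equate their C entries. Row 2 is now all distinguished symbols — the join is lossless.
Dependency preservation: ABE → D; A → BE; AC → E are not contained in any single fragment, but the restricted closure of each left-hand side across the fragments still reaches the right-hand side; the remaining FDs each lie inside some fragment. All dependencies are preserved.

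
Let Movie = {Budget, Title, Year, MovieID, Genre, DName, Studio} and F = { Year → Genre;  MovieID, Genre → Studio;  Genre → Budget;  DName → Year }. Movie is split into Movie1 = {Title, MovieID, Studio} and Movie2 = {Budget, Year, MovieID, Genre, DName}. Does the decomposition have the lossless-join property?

Common attributes: Movie1 ∩ Movie2 = {MovieID}.
No dependency enlarges {MovieID}, so (MovieID)⁺ = {MovieID}.
The closure contains neither all of Movie1 = {Title, MovieID, Studio} nor all of Movie2 = {Budget, Year, MovieID, Genre, DName}, so the common attributes are not a superkey of either fragment. The join is lossy.

No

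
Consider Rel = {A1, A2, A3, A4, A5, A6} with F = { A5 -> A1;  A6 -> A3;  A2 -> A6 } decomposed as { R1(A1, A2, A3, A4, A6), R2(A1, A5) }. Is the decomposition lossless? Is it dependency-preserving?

Lossless test: (A1)⁺ = {A1}, which is a superkey of neither fragment — lossy.
Dependency preservation: every FD's attributes lie within a single fragment, so each can be enforced locally — preserved.

lossy but dependency-preserving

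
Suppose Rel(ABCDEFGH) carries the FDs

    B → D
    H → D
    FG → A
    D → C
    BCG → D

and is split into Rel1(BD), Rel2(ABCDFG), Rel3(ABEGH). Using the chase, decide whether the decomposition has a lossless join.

No

Chase test. Columns are ABCDEFGH; row i has aⱼ where attribute j ∈ Reli, else bᵢⱼ.
Initial tableau (one row per fragment):
  row 1: b11 a2 b13 a4 b15 b16 b17 b18
  row 2: a1 a2 a3 a4 b25 a6 a7 b28
  row 3: a1 a2 b33 b34 a5 b36 a7 a8
Rows 1 and 3 agree on B; apply B→D and equate their D entries.
Rows 1 and 2 agree on D; apply D→C and equate their C entries.
Rows 1 and 3 agree on D; apply D→C and equate their C entries.
No row becomes fully distinguished — the join is lossy.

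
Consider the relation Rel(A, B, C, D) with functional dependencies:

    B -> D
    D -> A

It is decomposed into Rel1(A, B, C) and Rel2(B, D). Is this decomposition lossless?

Common attributes: Rel1 ∩ Rel2 = {B}.
Closure of {B}: B → D applies, adding D; D → A applies, adding A. So (B)⁺ = {A, B, D}.
This closure contains every attribute of Rel2, so Rel1 ∩ Rel2 → Rel2. The join is lossless.

Yes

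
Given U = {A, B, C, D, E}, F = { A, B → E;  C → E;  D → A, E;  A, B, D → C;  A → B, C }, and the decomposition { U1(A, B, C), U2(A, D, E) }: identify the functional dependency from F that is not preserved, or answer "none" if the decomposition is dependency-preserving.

C → E

Check C → E: no single fragment contains all of {C, E}, and the restricted closure of {C} across the fragments never reaches {E}.
A, B → E is preserved.
D → A, E is preserved.
A, B, D → C is preserved.
A → B, C is preserved.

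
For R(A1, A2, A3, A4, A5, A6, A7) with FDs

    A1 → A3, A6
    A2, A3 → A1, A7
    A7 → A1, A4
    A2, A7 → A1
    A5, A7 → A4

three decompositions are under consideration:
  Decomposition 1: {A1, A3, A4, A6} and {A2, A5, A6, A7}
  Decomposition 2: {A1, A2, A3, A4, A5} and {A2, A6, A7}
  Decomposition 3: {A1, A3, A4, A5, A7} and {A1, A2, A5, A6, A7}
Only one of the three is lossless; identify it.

Decomposition 1: common = {A6}, closure = {A6} → lossy.
Decomposition 2: common = {A2}, closure = {A2} → lossy.
Decomposition 3: common = {A1, A5, A7}, closure = {A1, A3, A4, A5, A6, A7} → lossless.

Decomposition 3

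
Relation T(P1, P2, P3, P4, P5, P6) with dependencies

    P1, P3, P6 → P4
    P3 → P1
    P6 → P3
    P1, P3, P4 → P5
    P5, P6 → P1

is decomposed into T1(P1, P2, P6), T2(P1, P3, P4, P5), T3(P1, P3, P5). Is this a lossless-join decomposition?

No

Chase test. Columns are P1, P2, P3, P4, P5, P6; row i has aⱼ where attribute j ∈ Ti, else bᵢⱼ.
Initial tableau (one row per fragment):
  row 1: a1 a2 b13 b14 b15 a6
  row 2: a1 b22 a3 a4 a5 b26
  row 3: a1 b32 a3 b34 a5 b36
No row becomes fully distinguished — the join is lossy.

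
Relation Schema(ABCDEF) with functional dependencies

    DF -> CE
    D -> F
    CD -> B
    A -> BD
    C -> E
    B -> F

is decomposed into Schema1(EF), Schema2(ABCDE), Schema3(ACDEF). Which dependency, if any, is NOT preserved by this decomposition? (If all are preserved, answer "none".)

B -> F

Check B → F: no single fragment contains all of {BF}, and the restricted closure of {B} across the fragments never reaches {F}.
DF → CE is preserved.
D → F is preserved.
CD → B is preserved.
A → BD is preserved.
C → E is preserved.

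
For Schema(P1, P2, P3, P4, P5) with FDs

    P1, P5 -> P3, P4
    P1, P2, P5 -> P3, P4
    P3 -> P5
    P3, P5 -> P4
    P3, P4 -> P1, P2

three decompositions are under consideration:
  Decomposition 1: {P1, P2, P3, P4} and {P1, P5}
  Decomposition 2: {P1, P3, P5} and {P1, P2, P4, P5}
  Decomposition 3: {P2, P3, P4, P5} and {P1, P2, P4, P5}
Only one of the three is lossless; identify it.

Decomposition 2

Decomposition 1: common = {P1}, closure = {P1} → lossy.
Decomposition 2: common = {P1, P5}, closure = {P1, P2, P3, P4, P5} → lossless.
Decomposition 3: common = {P2, P4, P5}, closure = {P2, P4, P5} → lossy.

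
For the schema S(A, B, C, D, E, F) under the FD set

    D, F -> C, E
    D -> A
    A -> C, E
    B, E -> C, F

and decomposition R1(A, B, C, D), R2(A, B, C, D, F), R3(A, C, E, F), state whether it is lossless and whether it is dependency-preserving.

lossless but not dependency-preserving

Lossless test (chase): Rows 1 and 2 agree on A; apply A→C, E and equate their C, E entries. Rows 1 and 3 agree on A; apply A→C, E and equate their C, E entries. Rows 1 and 2 agree on B, E; apply B, E→C, F and equate their C, F entries. Row 1 is now all distinguished symbols — the join is lossless.
Dependency preservation: the restricted closure of {B, E} across the fragments never reaches {C, F}, so B, E → C, F cannot be enforced without a join — not preserved.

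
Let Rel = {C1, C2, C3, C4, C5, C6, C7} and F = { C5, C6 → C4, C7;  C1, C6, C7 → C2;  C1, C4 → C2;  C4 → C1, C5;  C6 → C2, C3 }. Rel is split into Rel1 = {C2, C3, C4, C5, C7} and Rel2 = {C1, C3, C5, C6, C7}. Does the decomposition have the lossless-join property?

Common attributes: Rel1 ∩ Rel2 = {C3, C5, C7}.
No dependency enlarges {C3, C5, C7}, so (C3, C5, C7)⁺ = {C3, C5, C7}.
The closure contains neither all of Rel1 = {C2, C3, C4, C5, C7} nor all of Rel2 = {C1, C3, C5, C6, C7}, so the common attributes are not a superkey of either fragment. The join is lossy.

No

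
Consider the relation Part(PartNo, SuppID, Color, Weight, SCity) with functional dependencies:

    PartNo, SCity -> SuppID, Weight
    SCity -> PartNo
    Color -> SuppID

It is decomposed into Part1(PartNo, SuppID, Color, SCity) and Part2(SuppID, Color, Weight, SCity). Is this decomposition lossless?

Yes

Common attributes: Part1 ∩ Part2 = {SuppID, Color, SCity}.
Closure of {SuppID, Color, SCity}: SCity → PartNo applies, adding PartNo; PartNo, SCity → SuppID, Weight applies, adding Weight. So (SuppID, Color, SCity)⁺ = {PartNo, SuppID, Color, Weight, SCity}.
This closure contains every attribute of Part1, so Part1 ∩ Part2 → Part1. The join is lossless.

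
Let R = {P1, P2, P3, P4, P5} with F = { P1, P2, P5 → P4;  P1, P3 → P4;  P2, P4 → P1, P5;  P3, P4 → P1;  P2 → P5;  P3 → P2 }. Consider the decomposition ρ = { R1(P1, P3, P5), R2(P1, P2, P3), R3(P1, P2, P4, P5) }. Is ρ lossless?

Yes

Chase test. Columns are P1, P2, P3, P4, P5; row i has aⱼ where attribute j ∈ Ri, else bᵢⱼ.
Initial tableau (one row per fragment):
  row 1: a1 b12 a3 b14 a5
  row 2: a1 a2 a3 b24 b25
  row 3: a1 a2 b33 a4 a5
Rows 1 and 2 agree on P1, P3; apply P1, P3→P4 and equate their P4 entries.
Rows 2 and 3 agree on P2; apply P2→P5 and equate their P5 entries.
Rows 1 and 2 agree on P3; apply P3→P2 and equate their P2 entries.
Rows 1 and 3 agree on P1, P2, P5; apply P1, P2, P5→P4 and equate their P4 entries.
Row 1 is now all distinguished symbols — the join is lossless.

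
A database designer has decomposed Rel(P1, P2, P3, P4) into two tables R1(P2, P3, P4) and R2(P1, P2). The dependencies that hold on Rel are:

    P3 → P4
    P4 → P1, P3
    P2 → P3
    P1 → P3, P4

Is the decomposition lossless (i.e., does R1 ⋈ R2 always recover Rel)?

Yes

Common attributes: R1 ∩ R2 = {P2}.
Closure of {P2}: P2 → P3 applies, adding P3; P3 → P4 applies, adding P4; P4 → P1, P3 applies, adding P1. So (P2)⁺ = {P1, P2, P3, P4}.
This closure contains every attribute of R1, so R1 ∩ R2 → R1. The join is lossless.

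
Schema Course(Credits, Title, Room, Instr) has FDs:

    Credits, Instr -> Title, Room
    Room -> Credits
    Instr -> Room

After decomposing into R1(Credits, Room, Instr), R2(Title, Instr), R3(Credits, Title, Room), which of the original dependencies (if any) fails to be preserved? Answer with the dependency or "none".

Credits, Instr → Title, Room: restricted closure across fragments reaches Title, Room.
Room → Credits lies within R1.
Instr → Room lies within R1.
Every dependency is enforceable on the fragments, so the decomposition is dependency-preserving.

none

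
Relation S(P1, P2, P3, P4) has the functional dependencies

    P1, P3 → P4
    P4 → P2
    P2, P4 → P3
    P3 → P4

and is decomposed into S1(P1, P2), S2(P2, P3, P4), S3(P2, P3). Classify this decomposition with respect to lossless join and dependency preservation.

lossy but dependency-preserving

Lossless test (chase): Rows 2 and 3 agree on P3; apply P3→P4 and equate their P4 entries. No row becomes fully distinguished — the join is lossy.
Dependency preservation: P1, P3 → P4 is not contained in any single fragment, but the restricted closure of its left-hand side across the fragments still reaches the right-hand side; the remaining FDs each lie inside some fragment. All dependencies are preserved.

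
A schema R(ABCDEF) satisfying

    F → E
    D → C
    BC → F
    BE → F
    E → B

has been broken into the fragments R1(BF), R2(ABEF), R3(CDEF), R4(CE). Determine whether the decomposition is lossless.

No

Chase test. Columns are ABCDEF; row i has aⱼ where attribute j ∈ Ri, else bᵢⱼ.
Initial tableau (one row per fragment):
  row 1: b11 a2 b13 b14 b15 a6
  row 2: a1 a2 b23 b24 a5 a6
  row 3: b31 b32 a3 a4 a5 a6
  row 4: b41 b42 a3 b44 a5 b46
Rows 1 and 2 agree on F; apply F→E and equate their E entries.
Rows 1 and 3 agree on E; apply E→B and equate their B entries.
Rows 1 and 4 agree on E; apply E→B and equate their B entries.
Rows 3 and 4 agree on BC; apply BC→F and equate their F entries.
No row becomes fully distinguished — the join is lossy.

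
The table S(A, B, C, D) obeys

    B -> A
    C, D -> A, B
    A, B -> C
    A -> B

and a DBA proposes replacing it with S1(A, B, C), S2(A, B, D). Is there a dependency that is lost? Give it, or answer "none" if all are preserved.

Check C, D → A, B: no single fragment contains all of {A, B, C, D}, and the restricted closure of {C, D} across the fragments never reaches {A, B}.
B → A is preserved.
A, B → C is preserved.
A → B is preserved.

C, D -> A, B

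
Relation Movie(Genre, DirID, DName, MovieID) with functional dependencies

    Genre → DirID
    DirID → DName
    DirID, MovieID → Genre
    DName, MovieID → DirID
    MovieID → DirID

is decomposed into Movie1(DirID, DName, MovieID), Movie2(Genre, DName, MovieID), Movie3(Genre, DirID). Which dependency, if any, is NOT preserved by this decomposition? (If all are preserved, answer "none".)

Genre → DirID lies within Movie3.
DirID → DName lies within Movie1.
DirID, MovieID → Genre: restricted closure across fragments reaches Genre.
DName, MovieID → DirID lies within Movie1.
MovieID → DirID lies within Movie1.
Every dependency is enforceable on the fragments, so the decomposition is dependency-preserving.

none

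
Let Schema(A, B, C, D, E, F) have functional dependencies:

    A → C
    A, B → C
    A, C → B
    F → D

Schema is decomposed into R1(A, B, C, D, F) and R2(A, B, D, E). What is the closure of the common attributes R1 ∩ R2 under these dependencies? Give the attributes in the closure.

R1 ∩ R2 = {A, B, D}.
A → C applies, adding C
Closure: {A, B, C, D}.

A, B, C, D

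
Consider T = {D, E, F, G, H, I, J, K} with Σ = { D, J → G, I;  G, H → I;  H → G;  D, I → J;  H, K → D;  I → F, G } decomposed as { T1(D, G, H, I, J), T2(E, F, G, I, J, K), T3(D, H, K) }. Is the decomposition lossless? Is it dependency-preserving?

lossy but dependency-preserving

Lossless test (chase): Rows 1 and 3 agree on H; apply H→G and equate their G entries. Rows 1 and 2 agree on I; apply I→F, G and equate their F, G entries. Rows 1 and 3 agree on G, H; apply G, H→I and equate their I entries. Rows 1 and 3 agree on D, I; apply D, I→J and equate their J entries. Rows 1 and 3 agree on I; apply I→F, G and equate their F, G entries. No row becomes fully distinguished — the join is lossy.
Dependency preservation: every FD's attributes lie within a single fragment, so each can be enforced locally — preserved.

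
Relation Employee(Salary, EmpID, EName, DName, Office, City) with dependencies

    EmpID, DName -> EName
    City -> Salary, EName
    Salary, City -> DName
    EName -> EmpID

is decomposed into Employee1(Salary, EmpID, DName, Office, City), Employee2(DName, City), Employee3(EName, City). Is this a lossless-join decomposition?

Chase test. Columns are Salary, EmpID, EName, DName, Office, City; row i has aⱼ where attribute j ∈ Employeei, else bᵢⱼ.
Initial tableau (one row per fragment):
  row 1: a1 a2 b13 a4 a5 a6
  row 2: b21 b22 b23 a4 b25 a6
  row 3: b31 b32 a3 b34 b35 a6
Rows 1 and 2 agree on City; apply City→Salary, EName and equate their Salary, EName entries.
Rows 1 and 3 agree on City; apply City→Salary, EName and equate their Salary, EName entries.
Rows 1 and 3 agree on Salary, City; apply Salary, City→DName and equate their DName entries.
Rows 1 and 2 agree on EName; apply EName→EmpID and equate their EmpID entries.
Rows 1 and 3 agree on EName; apply EName→EmpID and equate their EmpID entries.
Row 1 is now all distinguished symbols — the join is lossless.

Yes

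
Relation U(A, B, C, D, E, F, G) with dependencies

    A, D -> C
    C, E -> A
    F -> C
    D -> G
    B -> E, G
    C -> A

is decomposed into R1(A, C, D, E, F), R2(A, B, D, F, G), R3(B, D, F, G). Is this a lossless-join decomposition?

Chase test. Columns are A, B, C, D, E, F, G; row i has aⱼ where attribute j ∈ Ri, else bᵢⱼ.
Initial tableau (one row per fragment):
  row 1: a1 b12 a3 a4 a5 a6 b17
  row 2: a1 a2 b23 a4 b25 a6 a7
  row 3: b31 a2 b33 a4 b35 a6 a7
Rows 1 and 2 agree on A, D; apply A, D→C and equate their C entries.
Rows 1 and 3 agree on F; apply F→C and equate their C entries.
Rows 1 and 2 agree on D; apply D→G and equate their G entries.
Rows 2 and 3 agree on B; apply B→E, G and equate their E, G entries.
Rows 1 and 3 agree on C; apply C→A and equate their A entries.
No row becomes fully distinguished — the join is lossy.

No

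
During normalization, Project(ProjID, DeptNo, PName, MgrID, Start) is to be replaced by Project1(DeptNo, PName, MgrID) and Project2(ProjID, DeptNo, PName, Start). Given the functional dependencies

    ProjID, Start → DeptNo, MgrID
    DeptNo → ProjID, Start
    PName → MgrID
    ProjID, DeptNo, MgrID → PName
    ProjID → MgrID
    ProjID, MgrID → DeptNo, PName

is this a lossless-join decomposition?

Common attributes: Project1 ∩ Project2 = {DeptNo, PName}.
Closure of {DeptNo, PName}: DeptNo → ProjID, Start applies, adding ProjID, Start; PName → MgrID applies, adding MgrID. So (DeptNo, PName)⁺ = {ProjID, DeptNo, PName, MgrID, Start}.
This closure contains every attribute of Project1, so Project1 ∩ Project2 → Project1. The join is lossless.

Yes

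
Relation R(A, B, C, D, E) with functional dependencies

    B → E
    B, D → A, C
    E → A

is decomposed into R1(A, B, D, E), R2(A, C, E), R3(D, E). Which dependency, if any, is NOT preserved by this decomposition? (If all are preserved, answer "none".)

Check B, D → A, C: no single fragment contains all of {A, B, C, D}, and the restricted closure of {B, D} across the fragments never reaches {A, C}.
B → E is preserved.
E → A is preserved.

B, D → A, C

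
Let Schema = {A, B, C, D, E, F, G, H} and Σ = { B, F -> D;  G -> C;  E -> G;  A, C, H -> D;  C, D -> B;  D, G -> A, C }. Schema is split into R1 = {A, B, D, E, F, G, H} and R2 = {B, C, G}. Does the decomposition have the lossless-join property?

Yes

Common attributes: R1 ∩ R2 = {B, G}.
Closure of {B, G}: G → C applies, adding C. So (B, G)⁺ = {B, C, G}.
This closure contains every attribute of R2, so R1 ∩ R2 → R2. The join is lossless.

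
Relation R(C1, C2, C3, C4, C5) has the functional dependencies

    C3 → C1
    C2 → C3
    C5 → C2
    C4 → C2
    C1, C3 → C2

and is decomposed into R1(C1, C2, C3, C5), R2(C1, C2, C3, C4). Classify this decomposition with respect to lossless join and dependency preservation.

lossy but dependency-preserving

Lossless test: (C1, C2, C3)⁺ = {C1, C2, C3}, which is a superkey of neither fragment — lossy.
Dependency preservation: every FD's attributes lie within a single fragment, so each can be enforced locally — preserved.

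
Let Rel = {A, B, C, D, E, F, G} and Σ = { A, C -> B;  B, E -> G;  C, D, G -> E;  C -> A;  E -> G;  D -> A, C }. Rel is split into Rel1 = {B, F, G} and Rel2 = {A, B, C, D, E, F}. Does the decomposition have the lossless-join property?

No

Common attributes: Rel1 ∩ Rel2 = {B, F}.
No dependency enlarges {B, F}, so (B, F)⁺ = {B, F}.
The closure contains neither all of Rel1 = {B, F, G} nor all of Rel2 = {A, B, C, D, E, F}, so the common attributes are not a superkey of either fragment. The join is lossy.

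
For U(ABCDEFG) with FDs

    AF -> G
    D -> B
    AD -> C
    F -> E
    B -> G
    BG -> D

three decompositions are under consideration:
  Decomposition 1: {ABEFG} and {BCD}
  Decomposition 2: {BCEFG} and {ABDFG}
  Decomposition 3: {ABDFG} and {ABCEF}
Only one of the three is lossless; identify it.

Decomposition 1: common = {B}, closure = {BDG} → lossy.
Decomposition 2: common = {BFG}, closure = {BDEFG} → lossy.
Decomposition 3: common = {ABF}, closure = {ABCDEFG} → lossless.

Decomposition 3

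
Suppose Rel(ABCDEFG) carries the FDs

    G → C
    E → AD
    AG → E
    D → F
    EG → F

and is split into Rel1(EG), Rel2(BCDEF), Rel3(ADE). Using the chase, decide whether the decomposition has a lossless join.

Chase test. Columns are ABCDEFG; row i has aⱼ where attribute j ∈ Reli, else bᵢⱼ.
Initial tableau (one row per fragment):
  row 1: b11 b12 b13 b14 a5 b16 a7
  row 2: b21 a2 a3 a4 a5 a6 b27
  row 3: a1 b32 b33 a4 a5 b36 b37
Rows 1 and 2 agree on E; apply E→AD and equate their AD entries.
Rows 1 and 3 agree on E; apply E→AD and equate their AD entries.
Rows 1 and 2 agree on D; apply D→F and equate their F entries.
Rows 1 and 3 agree on D; apply D→F and equate their F entries.
No row becomes fully distinguished — the join is lossy.

No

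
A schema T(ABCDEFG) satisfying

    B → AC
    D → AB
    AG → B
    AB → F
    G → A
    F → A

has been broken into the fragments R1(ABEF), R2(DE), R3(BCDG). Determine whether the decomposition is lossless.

No

Chase test. Columns are ABCDEFG; row i has aⱼ where attribute j ∈ Ri, else bᵢⱼ.
Initial tableau (one row per fragment):
  row 1: a1 a2 b13 b14 a5 a6 b17
  row 2: b21 b22 b23 a4 a5 b26 b27
  row 3: b31 a2 a3 a4 b35 b36 a7
Rows 1 and 3 agree on B; apply B→AC and equate their AC entries.
Rows 2 and 3 agree on D; apply D→AB and equate their AB entries.
Rows 1 and 2 agree on AB; apply AB→F and equate their F entries.
Rows 1 and 3 agree on AB; apply AB→F and equate their F entries.
Rows 1 and 2 agree on B; apply B→AC and equate their AC entries.
No row becomes fully distinguished — the join is lossy.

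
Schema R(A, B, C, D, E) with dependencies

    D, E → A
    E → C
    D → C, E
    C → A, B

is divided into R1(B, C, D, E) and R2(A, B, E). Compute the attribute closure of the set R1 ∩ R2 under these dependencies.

A, B, C, E

R1 ∩ R2 = {B, E}.
E → C applies, adding C
C → A, B applies, adding A
Closure: {A, B, C, E}.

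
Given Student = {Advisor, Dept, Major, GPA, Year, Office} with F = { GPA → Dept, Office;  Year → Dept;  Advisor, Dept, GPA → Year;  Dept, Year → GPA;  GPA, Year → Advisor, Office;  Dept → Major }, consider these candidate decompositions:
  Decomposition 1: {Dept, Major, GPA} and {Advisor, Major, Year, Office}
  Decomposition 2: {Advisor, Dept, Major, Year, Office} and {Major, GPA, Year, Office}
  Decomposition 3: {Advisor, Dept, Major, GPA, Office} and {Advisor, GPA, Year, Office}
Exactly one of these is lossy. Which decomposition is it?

Decomposition 1: common = {Major}, closure = {Major} → lossy.
Decomposition 2: common = {Major, Year, Office}, closure = {Advisor, Dept, Major, GPA, Year, Office} → lossless.
Decomposition 3: common = {Advisor, GPA, Office}, closure = {Advisor, Dept, Major, GPA, Year, Office} → lossless.

Decomposition 1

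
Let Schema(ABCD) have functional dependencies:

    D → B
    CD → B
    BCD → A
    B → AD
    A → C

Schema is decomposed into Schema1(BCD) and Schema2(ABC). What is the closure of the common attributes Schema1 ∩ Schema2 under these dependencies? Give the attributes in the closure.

Schema1 ∩ Schema2 = {BC}.
B → AD applies, adding AD
Closure: {ABCD}.

ABCD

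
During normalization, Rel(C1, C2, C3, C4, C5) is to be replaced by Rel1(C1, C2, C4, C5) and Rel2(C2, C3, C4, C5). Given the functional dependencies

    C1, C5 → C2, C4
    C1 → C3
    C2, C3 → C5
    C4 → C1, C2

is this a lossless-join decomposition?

Common attributes: Rel1 ∩ Rel2 = {C2, C4, C5}.
Closure of {C2, C4, C5}: C4 → C1, C2 applies, adding C1; C1 → C3 applies, adding C3. So (C2, C4, C5)⁺ = {C1, C2, C3, C4, C5}.
This closure contains every attribute of Rel1, so Rel1 ∩ Rel2 → Rel1. The join is lossless.

Yes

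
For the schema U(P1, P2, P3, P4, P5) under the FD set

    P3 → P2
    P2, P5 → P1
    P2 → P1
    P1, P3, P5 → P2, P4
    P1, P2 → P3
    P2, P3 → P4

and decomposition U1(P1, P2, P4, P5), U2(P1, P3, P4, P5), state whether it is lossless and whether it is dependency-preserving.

lossy and not dependency-preserving

Lossless test: (P1, P4, P5)⁺ = {P1, P4, P5}, which is a superkey of neither fragment — lossy.
Dependency preservation: the restricted closure of {P3} across the fragments never reaches {P2}, so P3 → P2 cannot be enforced without a join — not preserved.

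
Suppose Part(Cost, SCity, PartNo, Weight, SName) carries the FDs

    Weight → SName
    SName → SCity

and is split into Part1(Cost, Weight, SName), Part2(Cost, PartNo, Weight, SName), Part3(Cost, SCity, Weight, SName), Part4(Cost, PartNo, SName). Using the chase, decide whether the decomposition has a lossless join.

Chase test. Columns are Cost, SCity, PartNo, Weight, SName; row i has aⱼ where attribute j ∈ Parti, else bᵢⱼ.
Initial tableau (one row per fragment):
  row 1: a1 b12 b13 a4 a5
  row 2: a1 b22 a3 a4 a5
  row 3: a1 a2 b33 a4 a5
  row 4: a1 b42 a3 b44 a5
Rows 1 and 2 agree on SName; apply SName→SCity and equate their SCity entries.
Rows 1 and 3 agree on SName; apply SName→SCity and equate their SCity entries.
Rows 1 and 4 agree on SName; apply SName→SCity and equate their SCity entries.
Row 2 is now all distinguished symbols — the join is lossless.

Yes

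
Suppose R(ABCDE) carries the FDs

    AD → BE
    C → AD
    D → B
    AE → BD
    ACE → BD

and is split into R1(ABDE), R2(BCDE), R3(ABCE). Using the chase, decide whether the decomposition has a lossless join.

Chase test. Columns are ABCDE; row i has aⱼ where attribute j ∈ Ri, else bᵢⱼ.
Initial tableau (one row per fragment):
  row 1: a1 a2 b13 a4 a5
  row 2: b21 a2 a3 a4 a5
  row 3: a1 a2 a3 b34 a5
Rows 2 and 3 agree on C; apply C→AD and equate their AD entries.
Row 2 is now all distinguished symbols — the join is lossless.

Yes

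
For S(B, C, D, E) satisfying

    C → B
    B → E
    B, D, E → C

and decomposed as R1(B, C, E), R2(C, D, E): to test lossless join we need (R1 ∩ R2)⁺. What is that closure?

B, C, E

R1 ∩ R2 = {C, E}.
C → B applies, adding B
Closure: {B, C, E}.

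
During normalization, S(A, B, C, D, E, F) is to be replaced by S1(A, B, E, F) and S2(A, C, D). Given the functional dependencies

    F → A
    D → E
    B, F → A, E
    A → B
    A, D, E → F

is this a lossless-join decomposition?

No

Common attributes: S1 ∩ S2 = {A}.
Closure of {A}: A → B applies, adding B. So (A)⁺ = {A, B}.
The closure contains neither all of S1 = {A, B, E, F} nor all of S2 = {A, C, D}, so the common attributes are not a superkey of either fragment. The join is lossy.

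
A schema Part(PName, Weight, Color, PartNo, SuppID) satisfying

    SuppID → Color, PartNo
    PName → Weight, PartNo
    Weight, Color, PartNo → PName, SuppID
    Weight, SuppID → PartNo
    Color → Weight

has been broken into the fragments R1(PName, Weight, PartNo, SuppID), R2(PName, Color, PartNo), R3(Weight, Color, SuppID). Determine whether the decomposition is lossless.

Chase test. Columns are PName, Weight, Color, PartNo, SuppID; row i has aⱼ where attribute j ∈ Ri, else bᵢⱼ.
Initial tableau (one row per fragment):
  row 1: a1 a2 b13 a4 a5
  row 2: a1 b22 a3 a4 b25
  row 3: b31 a2 a3 b34 a5
Rows 1 and 3 agree on SuppID; apply SuppID→Color, PartNo and equate their Color, PartNo entries.
Rows 1 and 2 agree on PName; apply PName→Weight, PartNo and equate their Weight, PartNo entries.
Rows 1 and 2 agree on Weight, Color, PartNo; apply Weight, Color, PartNo→PName, SuppID and equate their PName, SuppID entries.
Rows 1 and 3 agree on Weight, Color, PartNo; apply Weight, Color, PartNo→PName, SuppID and equate their PName, SuppID entries.
Row 1 is now all distinguished symbols — the join is lossless.

Yes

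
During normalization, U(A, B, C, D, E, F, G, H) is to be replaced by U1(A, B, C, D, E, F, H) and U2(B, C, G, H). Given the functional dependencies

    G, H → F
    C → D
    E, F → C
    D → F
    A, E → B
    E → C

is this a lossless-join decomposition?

No

Common attributes: U1 ∩ U2 = {B, C, H}.
Closure of {B, C, H}: C → D applies, adding D; D → F applies, adding F. So (B, C, H)⁺ = {B, C, D, F, H}.
The closure contains neither all of U1 = {A, B, C, D, E, F, H} nor all of U2 = {B, C, G, H}, so the common attributes are not a superkey of either fragment. The join is lossy.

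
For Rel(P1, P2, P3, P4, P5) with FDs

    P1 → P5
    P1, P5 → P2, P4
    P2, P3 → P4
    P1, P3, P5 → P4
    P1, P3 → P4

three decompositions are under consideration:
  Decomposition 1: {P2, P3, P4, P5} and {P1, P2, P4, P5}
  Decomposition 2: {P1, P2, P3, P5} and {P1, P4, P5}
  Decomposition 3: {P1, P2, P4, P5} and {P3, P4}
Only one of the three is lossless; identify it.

Decomposition 2

Decomposition 1: common = {P2, P4, P5}, closure = {P2, P4, P5} → lossy.
Decomposition 2: common = {P1, P5}, closure = {P1, P2, P4, P5} → lossless.
Decomposition 3: common = {P4}, closure = {P4} → lossy.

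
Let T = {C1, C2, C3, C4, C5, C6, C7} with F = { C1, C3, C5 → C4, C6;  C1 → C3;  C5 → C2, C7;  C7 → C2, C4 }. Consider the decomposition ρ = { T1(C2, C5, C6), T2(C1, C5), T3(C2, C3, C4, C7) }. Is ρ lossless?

Chase test. Columns are C1, C2, C3, C4, C5, C6, C7; row i has aⱼ where attribute j ∈ Ti, else bᵢⱼ.
Initial tableau (one row per fragment):
  row 1: b11 a2 b13 b14 a5 a6 b17
  row 2: a1 b22 b23 b24 a5 b26 b27
  row 3: b31 a2 a3 a4 b35 b36 a7
Rows 1 and 2 agree on C5; apply C5→C2, C7 and equate their C2, C7 entries.
Rows 1 and 2 agree on C7; apply C7→C2, C4 and equate their C2, C4 entries.
No row becomes fully distinguished — the join is lossy.

No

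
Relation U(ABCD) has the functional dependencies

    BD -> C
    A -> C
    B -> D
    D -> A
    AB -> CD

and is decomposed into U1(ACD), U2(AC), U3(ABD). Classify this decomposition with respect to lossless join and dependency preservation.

lossless and dependency-preserving

Lossless test (chase): Rows 1 and 3 agree on A; apply A→C and equate their C entries. Row 3 is now all distinguished symbols — the join is lossless.
Dependency preservation: BD → C; AB → CD are not contained in any single fragment, but the restricted closure of each left-hand side across the fragments still reaches the right-hand side; the remaining FDs each lie inside some fragment. All dependencies are preserved.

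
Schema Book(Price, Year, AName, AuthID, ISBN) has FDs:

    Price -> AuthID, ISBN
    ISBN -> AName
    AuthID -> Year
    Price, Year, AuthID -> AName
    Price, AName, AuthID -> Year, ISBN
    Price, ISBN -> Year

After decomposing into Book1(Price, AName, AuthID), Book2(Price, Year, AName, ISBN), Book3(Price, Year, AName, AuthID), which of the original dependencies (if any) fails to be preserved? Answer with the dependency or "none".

none

Price → AuthID, ISBN: restricted closure across fragments reaches AuthID, ISBN.
ISBN → AName lies within Book2.
AuthID → Year lies within Book3.
Price, Year, AuthID → AName lies within Book3.
Price, AName, AuthID → Year, ISBN: restricted closure across fragments reaches Year, ISBN.
Price, ISBN → Year lies within Book2.
Every dependency is enforceable on the fragments, so the decomposition is dependency-preserving.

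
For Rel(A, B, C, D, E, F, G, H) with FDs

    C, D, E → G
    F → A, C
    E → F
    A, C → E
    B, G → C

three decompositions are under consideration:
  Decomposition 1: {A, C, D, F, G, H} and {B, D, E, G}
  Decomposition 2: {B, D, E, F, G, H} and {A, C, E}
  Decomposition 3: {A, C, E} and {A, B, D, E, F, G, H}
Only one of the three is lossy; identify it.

Decomposition 1

Decomposition 1: common = {D, G}, closure = {D, G} → lossy.
Decomposition 2: common = {E}, closure = {A, C, E, F} → lossless.
Decomposition 3: common = {A, E}, closure = {A, C, E, F} → lossless.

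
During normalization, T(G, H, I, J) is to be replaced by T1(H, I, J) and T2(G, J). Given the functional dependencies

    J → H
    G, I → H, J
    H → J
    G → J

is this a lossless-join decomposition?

No

Common attributes: T1 ∩ T2 = {J}.
Closure of {J}: J → H applies, adding H. So (J)⁺ = {H, J}.
The closure contains neither all of T1 = {H, I, J} nor all of T2 = {G, J}, so the common attributes are not a superkey of either fragment. The join is lossy.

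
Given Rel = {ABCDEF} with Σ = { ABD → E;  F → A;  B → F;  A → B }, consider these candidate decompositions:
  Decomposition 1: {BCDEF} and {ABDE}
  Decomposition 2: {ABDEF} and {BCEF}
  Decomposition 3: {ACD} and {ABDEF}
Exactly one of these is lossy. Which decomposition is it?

Decomposition 1: common = {BDE}, closure = {ABDEF} → lossless.
Decomposition 2: common = {BEF}, closure = {ABEF} → lossy.
Decomposition 3: common = {AD}, closure = {ABDEF} → lossless.

Decomposition 2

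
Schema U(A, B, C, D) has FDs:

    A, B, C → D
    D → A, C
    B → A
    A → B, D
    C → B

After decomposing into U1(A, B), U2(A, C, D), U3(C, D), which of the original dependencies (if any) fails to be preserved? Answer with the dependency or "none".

A, B, C → D: restricted closure across fragments reaches D.
D → A, C lies within U2.
B → A lies within U1.
A → B, D: restricted closure across fragments reaches B, D.
C → B: restricted closure across fragments reaches B.
Every dependency is enforceable on the fragments, so the decomposition is dependency-preserving.

none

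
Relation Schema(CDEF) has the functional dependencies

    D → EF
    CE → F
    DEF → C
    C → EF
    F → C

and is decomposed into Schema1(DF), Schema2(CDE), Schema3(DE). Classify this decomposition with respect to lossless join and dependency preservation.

lossless but not dependency-preserving

Lossless test (chase): Rows 1 and 2 agree on D; apply D→EF and equate their EF entries. Rows 1 and 3 agree on D; apply D→EF and equate their EF entries. Rows 1 and 2 agree on DEF; apply DEF→C and equate their C entries. Rows 1 and 3 agree on DEF; apply DEF→C and equate their C entries. Row 1 is now all distinguished symbols — the join is lossless.
Dependency preservation: the restricted closure of {CE} across the fragments never reaches {F}, so CE → F cannot be enforced without a join — not preserved.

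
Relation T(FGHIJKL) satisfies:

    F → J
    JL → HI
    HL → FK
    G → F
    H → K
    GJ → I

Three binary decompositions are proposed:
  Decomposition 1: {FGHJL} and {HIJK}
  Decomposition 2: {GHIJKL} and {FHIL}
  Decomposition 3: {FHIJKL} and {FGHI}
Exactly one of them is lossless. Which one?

Decomposition 2

Decomposition 1: common = {HJ}, closure = {HJK} → lossy.
Decomposition 2: common = {HIL}, closure = {FHIJKL} → lossless.
Decomposition 3: common = {FHI}, closure = {FHIJK} → lossy.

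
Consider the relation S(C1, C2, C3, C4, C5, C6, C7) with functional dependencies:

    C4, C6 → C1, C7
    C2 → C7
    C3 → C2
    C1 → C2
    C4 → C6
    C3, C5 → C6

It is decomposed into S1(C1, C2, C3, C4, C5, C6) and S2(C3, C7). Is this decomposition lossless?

Yes

Common attributes: S1 ∩ S2 = {C3}.
Closure of {C3}: C3 → C2 applies, adding C2; C2 → C7 applies, adding C7. So (C3)⁺ = {C2, C3, C7}.
This closure contains every attribute of S2, so S1 ∩ S2 → S2. The join is lossless.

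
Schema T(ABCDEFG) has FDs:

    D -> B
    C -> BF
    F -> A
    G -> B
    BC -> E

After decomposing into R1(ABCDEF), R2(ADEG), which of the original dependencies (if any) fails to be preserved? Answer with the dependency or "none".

G -> B

Check G → B: no single fragment contains all of {BG}, and the restricted closure of {G} across the fragments never reaches {B}.
D → B is preserved.
C → BF is preserved.
F → A is preserved.
BC → E is preserved.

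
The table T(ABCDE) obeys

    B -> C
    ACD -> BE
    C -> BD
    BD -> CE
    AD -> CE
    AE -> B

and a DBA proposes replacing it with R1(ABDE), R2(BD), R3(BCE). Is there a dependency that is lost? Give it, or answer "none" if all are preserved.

none

B → C lies within R3.
ACD → BE: restricted closure across fragments reaches BE.
C → BD: restricted closure across fragments reaches BD.
BD → CE: restricted closure across fragments reaches CE.
AD → CE: restricted closure across fragments reaches CE.
AE → B lies within R1.
Every dependency is enforceable on the fragments, so the decomposition is dependency-preserving.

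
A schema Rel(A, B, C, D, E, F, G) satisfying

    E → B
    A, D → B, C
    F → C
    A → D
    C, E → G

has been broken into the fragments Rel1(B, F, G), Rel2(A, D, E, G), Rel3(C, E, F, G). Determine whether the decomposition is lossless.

Chase test. Columns are A, B, C, D, E, F, G; row i has aⱼ where attribute j ∈ Reli, else bᵢⱼ.
Initial tableau (one row per fragment):
  row 1: b11 a2 b13 b14 b15 a6 a7
  row 2: a1 b22 b23 a4 a5 b26 a7
  row 3: b31 b32 a3 b34 a5 a6 a7
Rows 2 and 3 agree on E; apply E→B and equate their B entries.
Rows 1 and 3 agree on F; apply F→C and equate their C entries.
No row becomes fully distinguished — the join is lossy.

No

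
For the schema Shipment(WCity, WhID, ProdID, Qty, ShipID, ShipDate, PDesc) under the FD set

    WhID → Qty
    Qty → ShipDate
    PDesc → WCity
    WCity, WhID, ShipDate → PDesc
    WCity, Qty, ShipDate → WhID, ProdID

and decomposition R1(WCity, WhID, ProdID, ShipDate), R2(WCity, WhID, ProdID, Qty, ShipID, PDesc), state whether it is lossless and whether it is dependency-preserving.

lossless but not dependency-preserving

Lossless test: (WCity, WhID, ProdID)⁺ = {WCity, WhID, ProdID, Qty, ShipDate, PDesc}, which contains all of one fragment — lossless.
Dependency preservation: the restricted closure of {Qty} across the fragments never reaches {ShipDate}, so Qty → ShipDate cannot be enforced without a join — not preserved.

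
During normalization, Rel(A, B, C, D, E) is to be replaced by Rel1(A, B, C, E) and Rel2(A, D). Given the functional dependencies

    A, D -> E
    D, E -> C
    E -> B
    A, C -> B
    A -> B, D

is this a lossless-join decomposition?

Yes

Common attributes: Rel1 ∩ Rel2 = {A}.
Closure of {A}: A → B, D applies, adding B, D; A, D → E applies, adding E; D, E → C applies, adding C. So (A)⁺ = {A, B, C, D, E}.
This closure contains every attribute of Rel1, so Rel1 ∩ Rel2 → Rel1. The join is lossless.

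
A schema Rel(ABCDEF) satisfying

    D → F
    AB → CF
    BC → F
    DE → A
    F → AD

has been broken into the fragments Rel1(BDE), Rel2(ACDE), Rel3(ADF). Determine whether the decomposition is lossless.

No

Chase test. Columns are ABCDEF; row i has aⱼ where attribute j ∈ Reli, else bᵢⱼ.
Initial tableau (one row per fragment):
  row 1: b11 a2 b13 a4 a5 b16
  row 2: a1 b22 a3 a4 a5 b26
  row 3: a1 b32 b33 a4 b35 a6
Rows 1 and 2 agree on D; apply D→F and equate their F entries.
Rows 1 and 3 agree on D; apply D→F and equate their F entries.
Rows 1 and 2 agree on DE; apply DE→A and equate their A entries.
No row becomes fully distinguished — the join is lossy.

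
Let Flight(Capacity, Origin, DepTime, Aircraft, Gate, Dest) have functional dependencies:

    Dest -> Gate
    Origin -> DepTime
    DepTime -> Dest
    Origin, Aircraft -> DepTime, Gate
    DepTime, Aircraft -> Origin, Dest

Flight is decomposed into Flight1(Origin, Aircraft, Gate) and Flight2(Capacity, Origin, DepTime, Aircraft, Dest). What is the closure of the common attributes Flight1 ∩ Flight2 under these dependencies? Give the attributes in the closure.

Origin, DepTime, Aircraft, Gate, Dest

Flight1 ∩ Flight2 = {Origin, Aircraft}.
Origin → DepTime applies, adding DepTime
DepTime → Dest applies, adding Dest
Origin, Aircraft → DepTime, Gate applies, adding Gate
Closure: {Origin, DepTime, Aircraft, Gate, Dest}.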